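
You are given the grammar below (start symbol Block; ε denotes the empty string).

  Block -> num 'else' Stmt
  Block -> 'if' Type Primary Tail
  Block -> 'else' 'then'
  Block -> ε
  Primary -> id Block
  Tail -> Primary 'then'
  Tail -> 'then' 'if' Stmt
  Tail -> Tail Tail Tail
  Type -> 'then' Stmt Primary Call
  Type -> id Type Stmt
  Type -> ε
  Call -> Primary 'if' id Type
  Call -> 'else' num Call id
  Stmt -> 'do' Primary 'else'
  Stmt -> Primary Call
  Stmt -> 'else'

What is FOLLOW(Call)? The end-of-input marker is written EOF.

In Type -> 'then' Stmt Primary Call: Call is at the end, add FOLLOW(Type) = { EOF, 'do', 'else', 'if', 'then', id }.
In Call -> 'else' num Call id: add FIRST(id) = { id }.
In Stmt -> Primary Call: Call is at the end, add FOLLOW(Stmt) = { EOF, 'do', 'else', 'if', 'then', id }.
Union: FOLLOW(Call) = { EOF, 'do', 'else', 'if', 'then', id }.

{ EOF, 'do', 'else', 'if', 'then', id }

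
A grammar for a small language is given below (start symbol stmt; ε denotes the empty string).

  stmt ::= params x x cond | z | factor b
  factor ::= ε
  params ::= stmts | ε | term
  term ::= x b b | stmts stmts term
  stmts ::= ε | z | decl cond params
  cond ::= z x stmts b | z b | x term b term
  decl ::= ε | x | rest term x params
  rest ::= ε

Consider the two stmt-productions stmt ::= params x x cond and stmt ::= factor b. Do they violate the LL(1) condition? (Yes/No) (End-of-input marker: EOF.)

FIRST(params x x cond) = { x, z } and FIRST(factor b) = { b }.
The FIRST sets are disjoint and neither alternative is nullable — no conflict.

No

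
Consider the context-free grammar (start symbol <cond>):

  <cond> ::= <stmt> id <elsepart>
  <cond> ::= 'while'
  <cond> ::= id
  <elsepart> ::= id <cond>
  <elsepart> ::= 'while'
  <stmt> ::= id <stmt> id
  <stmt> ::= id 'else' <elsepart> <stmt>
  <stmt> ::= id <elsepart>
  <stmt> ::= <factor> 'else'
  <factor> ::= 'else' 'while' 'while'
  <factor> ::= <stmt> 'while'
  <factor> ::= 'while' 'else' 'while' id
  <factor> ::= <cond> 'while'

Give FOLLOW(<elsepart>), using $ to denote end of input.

{ $, 'else', 'while', id }

In <cond> ::= <stmt> id <elsepart>: <elsepart> is at the end, add FOLLOW(<cond>) = { $, 'else', 'while', id }.
In <stmt> ::= id 'else' <elsepart> <stmt>: add FIRST(<stmt>) = { 'else', 'while', id }.
In <stmt> ::= id <elsepart>: <elsepart> is at the end, add FOLLOW(<stmt>) = { 'while', id }.
Union: FOLLOW(<elsepart>) = { $, 'else', 'while', id }.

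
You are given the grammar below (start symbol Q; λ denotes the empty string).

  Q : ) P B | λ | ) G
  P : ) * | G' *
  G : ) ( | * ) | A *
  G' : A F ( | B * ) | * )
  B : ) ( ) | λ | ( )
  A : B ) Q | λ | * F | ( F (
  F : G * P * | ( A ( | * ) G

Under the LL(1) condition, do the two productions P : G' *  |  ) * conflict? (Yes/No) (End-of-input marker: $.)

Yes

FIRST(G' *) = { (, ), * } and FIRST() *) = { ) }.
Both contain ), so the two alternatives are not disjoint — LL(1) conflict.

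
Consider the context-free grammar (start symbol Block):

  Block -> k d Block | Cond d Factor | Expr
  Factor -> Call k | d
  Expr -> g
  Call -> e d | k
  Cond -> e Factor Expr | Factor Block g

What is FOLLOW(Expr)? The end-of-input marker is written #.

In Block -> Expr: Expr is at the end, add FOLLOW(Block) = { #, g }.
In Cond -> e Factor Expr: Expr is at the end, add FOLLOW(Cond) = { d }.
Union: FOLLOW(Expr) = { #, d, g }.

{ #, d, g }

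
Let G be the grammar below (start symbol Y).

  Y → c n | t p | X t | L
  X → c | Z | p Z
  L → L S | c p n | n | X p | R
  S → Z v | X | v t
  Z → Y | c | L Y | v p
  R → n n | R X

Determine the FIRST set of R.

{ n }

R → n n contributes {n}.
From R → R X: add FIRST(R) = { n }.
Union: FIRST(R) = { n }.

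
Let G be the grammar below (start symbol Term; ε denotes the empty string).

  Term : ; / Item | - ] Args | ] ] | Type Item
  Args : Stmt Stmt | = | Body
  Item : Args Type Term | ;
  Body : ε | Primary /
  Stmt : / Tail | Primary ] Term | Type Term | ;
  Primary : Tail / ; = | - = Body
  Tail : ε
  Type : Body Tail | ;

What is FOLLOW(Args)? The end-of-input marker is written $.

In Term : - ] Args: Args is at the end, add FOLLOW(Term) = { $, -, /, ;, =, ] }.
In Item : Args Type Term: add FIRST(Type Term) = { -, /, ;, =, ] }.
Union: FOLLOW(Args) = { $, -, /, ;, =, ] }.

{ $, -, /, ;, =, ] }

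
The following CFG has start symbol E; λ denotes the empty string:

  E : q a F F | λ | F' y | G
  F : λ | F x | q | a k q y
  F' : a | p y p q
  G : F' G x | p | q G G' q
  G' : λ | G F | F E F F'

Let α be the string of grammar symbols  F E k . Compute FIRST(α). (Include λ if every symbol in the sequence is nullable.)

Add FIRST(F)\{λ} = { a, q, x }; F is nullable, continue.
Add FIRST(E)\{λ} = { a, p, q }; E is nullable, continue.
k is a terminal; add {k} and stop.

{ a, k, p, q, x }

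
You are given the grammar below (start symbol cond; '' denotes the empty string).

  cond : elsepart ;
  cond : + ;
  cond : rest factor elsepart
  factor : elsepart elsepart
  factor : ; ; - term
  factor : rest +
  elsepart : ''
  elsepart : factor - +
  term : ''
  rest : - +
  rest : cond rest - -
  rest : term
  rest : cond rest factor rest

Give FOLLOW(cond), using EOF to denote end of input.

cond is the start symbol, so EOF ∈ FOLLOW(cond).
In rest : cond rest - -: add FIRST(rest - -) = { +, -, ; }.
In rest : cond rest factor rest: add FIRST(rest factor rest)\{''} = { +, -, ; }.
  Since rest factor rest is nullable, also add FOLLOW(rest) = { EOF, +, -, ; }.
Union: FOLLOW(cond) = { EOF, +, -, ; }.

{ EOF, +, -, ; }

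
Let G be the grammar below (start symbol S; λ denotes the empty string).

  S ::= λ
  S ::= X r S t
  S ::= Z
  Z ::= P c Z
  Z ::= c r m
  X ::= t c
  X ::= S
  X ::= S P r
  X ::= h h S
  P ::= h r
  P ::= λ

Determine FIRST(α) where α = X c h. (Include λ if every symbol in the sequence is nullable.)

{ c, h, r, t }

Add FIRST(X)\{λ} = { c, h, r, t }; X is nullable, continue.
c is a terminal; add {c} and stop.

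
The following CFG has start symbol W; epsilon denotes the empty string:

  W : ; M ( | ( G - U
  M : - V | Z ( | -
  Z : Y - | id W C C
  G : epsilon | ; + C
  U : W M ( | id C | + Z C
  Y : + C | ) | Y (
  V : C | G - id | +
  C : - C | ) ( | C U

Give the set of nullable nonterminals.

{ G }

Directly nullable (have an epsilon-production): G.
No other nonterminal has a production whose RHS symbols are all nullable.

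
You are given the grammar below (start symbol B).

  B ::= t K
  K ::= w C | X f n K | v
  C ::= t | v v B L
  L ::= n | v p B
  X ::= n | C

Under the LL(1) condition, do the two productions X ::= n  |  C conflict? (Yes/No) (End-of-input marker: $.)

FIRST(n) = { n } and FIRST(C) = { t, v }.
The FIRST sets are disjoint and neither alternative is nullable — no conflict.

No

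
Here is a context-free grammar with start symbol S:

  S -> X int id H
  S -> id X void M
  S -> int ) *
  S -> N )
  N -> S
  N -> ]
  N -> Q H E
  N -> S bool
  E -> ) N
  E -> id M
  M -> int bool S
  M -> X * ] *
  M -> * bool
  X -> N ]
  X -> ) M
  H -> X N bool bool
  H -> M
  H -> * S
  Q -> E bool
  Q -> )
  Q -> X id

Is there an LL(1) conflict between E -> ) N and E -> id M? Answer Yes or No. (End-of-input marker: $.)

No

FIRST() N) = { ) } and FIRST(id M) = { id }.
The FIRST sets are disjoint and neither alternative is nullable — no conflict.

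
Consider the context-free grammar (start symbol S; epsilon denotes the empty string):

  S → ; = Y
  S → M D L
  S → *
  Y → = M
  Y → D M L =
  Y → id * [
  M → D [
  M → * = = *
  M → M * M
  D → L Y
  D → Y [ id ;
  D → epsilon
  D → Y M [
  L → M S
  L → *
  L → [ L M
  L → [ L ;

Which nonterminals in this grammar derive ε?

{ D }

Directly nullable (have an epsilon-production): D.
No other nonterminal has a production whose RHS symbols are all nullable.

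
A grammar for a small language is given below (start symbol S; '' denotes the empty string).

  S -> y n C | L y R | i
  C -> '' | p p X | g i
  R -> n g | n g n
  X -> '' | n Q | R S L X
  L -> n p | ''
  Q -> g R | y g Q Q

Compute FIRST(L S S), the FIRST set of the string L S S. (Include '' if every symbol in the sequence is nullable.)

{ i, n, y }

Add FIRST(L)\{''} = { n }; L is nullable, continue.
Add FIRST(S) = { i, n, y }; S is not nullable, stop.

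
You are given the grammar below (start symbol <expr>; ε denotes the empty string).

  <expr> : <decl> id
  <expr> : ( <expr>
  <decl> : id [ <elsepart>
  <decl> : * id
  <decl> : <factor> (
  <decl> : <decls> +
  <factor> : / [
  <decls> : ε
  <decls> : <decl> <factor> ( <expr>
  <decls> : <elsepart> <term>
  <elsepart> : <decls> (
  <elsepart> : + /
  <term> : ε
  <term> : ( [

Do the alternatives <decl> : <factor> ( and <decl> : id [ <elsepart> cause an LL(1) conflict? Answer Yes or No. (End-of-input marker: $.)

FIRST(<factor> () = { / } and FIRST(id [ <elsepart>) = { id }.
The FIRST sets are disjoint and neither alternative is nullable — no conflict.

No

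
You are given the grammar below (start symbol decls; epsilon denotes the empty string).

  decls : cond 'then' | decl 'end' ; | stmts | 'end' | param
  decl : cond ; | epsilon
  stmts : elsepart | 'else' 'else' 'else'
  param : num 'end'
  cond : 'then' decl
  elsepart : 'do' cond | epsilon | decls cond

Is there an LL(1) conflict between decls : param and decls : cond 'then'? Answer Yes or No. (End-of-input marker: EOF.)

FIRST(param) = { num } and FIRST(cond 'then') = { 'then' }.
The FIRST sets are disjoint and neither alternative is nullable — no conflict.

No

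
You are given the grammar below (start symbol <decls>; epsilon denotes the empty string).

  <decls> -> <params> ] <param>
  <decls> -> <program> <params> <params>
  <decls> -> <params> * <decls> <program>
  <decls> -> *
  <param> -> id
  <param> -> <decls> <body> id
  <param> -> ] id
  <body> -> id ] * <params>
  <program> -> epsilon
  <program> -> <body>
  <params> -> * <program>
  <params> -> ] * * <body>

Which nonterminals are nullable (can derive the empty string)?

Directly nullable (have an epsilon-production): <program>.
No other nonterminal has a production whose RHS symbols are all nullable.

{ <program> }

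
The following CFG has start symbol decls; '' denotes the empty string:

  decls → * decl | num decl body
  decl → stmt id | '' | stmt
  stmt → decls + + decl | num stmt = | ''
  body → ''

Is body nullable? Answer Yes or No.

body has an ''-production, so body ⇒ ''.

Yes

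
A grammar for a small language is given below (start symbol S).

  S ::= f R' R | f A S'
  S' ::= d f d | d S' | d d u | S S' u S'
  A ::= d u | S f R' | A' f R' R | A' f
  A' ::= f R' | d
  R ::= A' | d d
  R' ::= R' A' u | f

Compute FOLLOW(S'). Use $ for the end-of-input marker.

{ $, d, f, u }

In S ::= f A S': S' is at the end, add FOLLOW(S) = { $, d, f }.
In S' ::= d S': S' is at the end, add FOLLOW(S') = { $, d, f, u }.
In S' ::= S S' u S': add FIRST(u S') = { u }.
In S' ::= S S' u S': S' is at the end, add FOLLOW(S') = { $, d, f, u }.
Union: FOLLOW(S') = { $, d, f, u }.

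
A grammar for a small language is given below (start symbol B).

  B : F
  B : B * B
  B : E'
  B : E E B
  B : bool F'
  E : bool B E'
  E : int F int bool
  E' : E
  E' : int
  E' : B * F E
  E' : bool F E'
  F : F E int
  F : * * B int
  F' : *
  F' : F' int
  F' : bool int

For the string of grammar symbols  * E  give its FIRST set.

* is a terminal; add {*} and stop.

{ * }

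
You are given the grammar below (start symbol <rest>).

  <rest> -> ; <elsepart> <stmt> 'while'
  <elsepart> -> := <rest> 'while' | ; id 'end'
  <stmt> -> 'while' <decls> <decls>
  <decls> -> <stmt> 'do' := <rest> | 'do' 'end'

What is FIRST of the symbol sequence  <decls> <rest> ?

Add FIRST(<decls>) = { 'do', 'while' }; <decls> is not nullable, stop.

{ 'do', 'while' }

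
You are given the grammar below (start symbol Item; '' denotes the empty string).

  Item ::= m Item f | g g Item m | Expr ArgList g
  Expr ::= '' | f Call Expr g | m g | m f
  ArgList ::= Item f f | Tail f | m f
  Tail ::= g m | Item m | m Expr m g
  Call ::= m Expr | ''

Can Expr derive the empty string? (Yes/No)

Yes

Expr has an ''-production, so Expr ⇒ ''.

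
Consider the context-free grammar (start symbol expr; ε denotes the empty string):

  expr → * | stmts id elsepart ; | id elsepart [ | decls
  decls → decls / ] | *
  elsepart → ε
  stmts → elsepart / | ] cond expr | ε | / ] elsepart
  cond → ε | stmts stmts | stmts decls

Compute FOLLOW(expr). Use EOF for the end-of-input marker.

expr is the start symbol, so EOF ∈ FOLLOW(expr).
In stmts → ] cond expr: expr is at the end, add FOLLOW(stmts) = { *, /, ], id }.
Union: FOLLOW(expr) = { EOF, *, /, ], id }.

{ EOF, *, /, ], id }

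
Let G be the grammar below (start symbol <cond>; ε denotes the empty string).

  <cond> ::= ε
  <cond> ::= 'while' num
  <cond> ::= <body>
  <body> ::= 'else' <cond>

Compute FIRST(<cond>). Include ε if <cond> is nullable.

{ 'else', 'while', ε }

<cond> ::= ε contributes ε.
<cond> ::= 'while' num contributes {'while'}.
From <cond> ::= <body>: add FIRST(<body>) = { 'else' }.
Union: FIRST(<cond>) = { 'else', 'while', ε }.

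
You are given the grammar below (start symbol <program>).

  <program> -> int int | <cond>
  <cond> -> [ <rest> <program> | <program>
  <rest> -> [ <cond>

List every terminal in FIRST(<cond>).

{ [, int }

<cond> -> [ <rest> <program> contributes {[}.
From <cond> -> <program>: add FIRST(<program>) = { [, int }.
Union: FIRST(<cond>) = { [, int }.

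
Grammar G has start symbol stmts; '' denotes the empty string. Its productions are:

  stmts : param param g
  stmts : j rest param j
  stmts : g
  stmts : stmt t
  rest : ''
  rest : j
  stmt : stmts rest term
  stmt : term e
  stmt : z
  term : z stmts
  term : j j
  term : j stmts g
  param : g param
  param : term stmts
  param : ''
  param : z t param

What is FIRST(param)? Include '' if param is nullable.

param : g param contributes {g}.
From param : term stmts: add FIRST(term) = { j, z }.
param : '' contributes ''.
param : z t param contributes {z}.
Union: FIRST(param) = { g, j, z, '' }.

{ g, j, z, '' }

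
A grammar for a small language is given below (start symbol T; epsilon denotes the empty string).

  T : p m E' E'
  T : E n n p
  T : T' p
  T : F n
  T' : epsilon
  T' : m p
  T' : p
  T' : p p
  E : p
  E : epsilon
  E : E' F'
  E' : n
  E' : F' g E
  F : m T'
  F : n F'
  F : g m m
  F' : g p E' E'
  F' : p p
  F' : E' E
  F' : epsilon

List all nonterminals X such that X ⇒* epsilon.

Directly nullable (have an epsilon-production): T', E, F'.
No other nonterminal has a production whose RHS symbols are all nullable.

{ E, F', T' }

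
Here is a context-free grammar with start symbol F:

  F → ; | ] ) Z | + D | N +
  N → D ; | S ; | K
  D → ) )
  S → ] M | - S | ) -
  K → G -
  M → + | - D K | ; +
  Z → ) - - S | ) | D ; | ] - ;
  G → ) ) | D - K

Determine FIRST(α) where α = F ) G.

{ ), +, -, ;, ] }

Add FIRST(F) = { ), +, -, ;, ] }; F is not nullable, stop.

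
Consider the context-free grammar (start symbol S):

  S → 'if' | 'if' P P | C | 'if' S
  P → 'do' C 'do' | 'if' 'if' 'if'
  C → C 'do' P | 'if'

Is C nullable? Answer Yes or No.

No

No nonterminal in this grammar is nullable.
No production of C has an RHS whose symbols are all nullable, so C is not nullable.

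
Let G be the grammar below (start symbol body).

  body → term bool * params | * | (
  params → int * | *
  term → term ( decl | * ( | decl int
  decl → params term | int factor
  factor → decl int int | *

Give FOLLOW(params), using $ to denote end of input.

In body → term bool * params: params is at the end, add FOLLOW(body) = { $ }.
In decl → params term: add FIRST(term) = { *, int }.
Union: FOLLOW(params) = { $, *, int }.

{ $, *, int }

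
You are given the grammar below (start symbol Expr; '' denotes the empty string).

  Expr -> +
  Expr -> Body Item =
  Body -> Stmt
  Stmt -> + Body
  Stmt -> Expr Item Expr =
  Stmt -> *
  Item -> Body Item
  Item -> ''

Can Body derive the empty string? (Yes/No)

No

Nullable nonterminals: Item.
No production of Body has an RHS whose symbols are all nullable, so Body is not nullable.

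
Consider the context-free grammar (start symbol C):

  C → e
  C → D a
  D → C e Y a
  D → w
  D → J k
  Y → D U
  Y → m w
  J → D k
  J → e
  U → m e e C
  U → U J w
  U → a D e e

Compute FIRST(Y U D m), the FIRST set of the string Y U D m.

{ e, m, w }

Add FIRST(Y) = { e, m, w }; Y is not nullable, stop.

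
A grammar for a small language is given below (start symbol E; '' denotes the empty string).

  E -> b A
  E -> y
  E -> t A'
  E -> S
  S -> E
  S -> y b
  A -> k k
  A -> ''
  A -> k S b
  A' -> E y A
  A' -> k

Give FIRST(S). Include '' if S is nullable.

{ b, t, y }

From S -> E: add FIRST(E) = { b, t, y }.
S -> y b contributes {y}.
Union: FIRST(S) = { b, t, y }.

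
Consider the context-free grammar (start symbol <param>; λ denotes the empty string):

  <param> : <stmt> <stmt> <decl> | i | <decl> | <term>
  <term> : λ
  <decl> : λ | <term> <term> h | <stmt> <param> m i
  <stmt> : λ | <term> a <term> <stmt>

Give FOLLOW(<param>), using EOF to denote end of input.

<param> is the start symbol, so EOF ∈ FOLLOW(<param>).
In <decl> : <stmt> <param> m i: add FIRST(m i) = { m }.
Union: FOLLOW(<param>) = { EOF, m }.

{ EOF, m }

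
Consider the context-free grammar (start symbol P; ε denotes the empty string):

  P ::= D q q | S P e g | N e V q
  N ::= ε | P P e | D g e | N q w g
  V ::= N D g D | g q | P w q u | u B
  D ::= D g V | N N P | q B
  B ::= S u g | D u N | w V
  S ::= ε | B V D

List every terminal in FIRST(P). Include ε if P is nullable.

From P ::= D q q: add FIRST(D) = { e, q, u, w }.
From P ::= S P e g: S nullable, take FIRST(S) ∪ FIRST(P) = { e, q, u, w }.
From P ::= N e V q: N nullable, take FIRST(N) ∪ {e} = { e, q, u, w }.
Union: FIRST(P) = { e, q, u, w }.

{ e, q, u, w }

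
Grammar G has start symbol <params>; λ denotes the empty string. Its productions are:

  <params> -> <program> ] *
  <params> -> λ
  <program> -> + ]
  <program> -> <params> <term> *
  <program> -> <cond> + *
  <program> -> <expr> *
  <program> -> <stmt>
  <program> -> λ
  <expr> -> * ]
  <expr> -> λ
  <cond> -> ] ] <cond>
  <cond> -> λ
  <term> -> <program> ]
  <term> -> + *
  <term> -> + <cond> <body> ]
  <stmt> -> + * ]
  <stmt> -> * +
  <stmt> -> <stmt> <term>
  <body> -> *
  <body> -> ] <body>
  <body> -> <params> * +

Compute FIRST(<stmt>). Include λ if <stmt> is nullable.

<stmt> -> + * ] contributes {+}.
<stmt> -> * + contributes {*}.
From <stmt> -> <stmt> <term>: add FIRST(<stmt>) = { *, + }.
Union: FIRST(<stmt>) = { *, + }.

{ *, + }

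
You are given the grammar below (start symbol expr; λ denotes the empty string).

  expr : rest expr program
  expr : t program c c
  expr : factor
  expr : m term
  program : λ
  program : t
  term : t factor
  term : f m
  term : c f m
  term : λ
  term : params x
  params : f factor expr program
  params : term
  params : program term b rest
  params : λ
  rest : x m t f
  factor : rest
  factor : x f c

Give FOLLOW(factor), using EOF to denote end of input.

{ EOF, b, m, t, x }

In expr : factor: factor is at the end, add FOLLOW(expr) = { EOF, t, x }.
In term : t factor: factor is at the end, add FOLLOW(term) = { EOF, b, t, x }.
In params : f factor expr program: add FIRST(expr program) = { m, t, x }.
Union: FOLLOW(factor) = { EOF, b, m, t, x }.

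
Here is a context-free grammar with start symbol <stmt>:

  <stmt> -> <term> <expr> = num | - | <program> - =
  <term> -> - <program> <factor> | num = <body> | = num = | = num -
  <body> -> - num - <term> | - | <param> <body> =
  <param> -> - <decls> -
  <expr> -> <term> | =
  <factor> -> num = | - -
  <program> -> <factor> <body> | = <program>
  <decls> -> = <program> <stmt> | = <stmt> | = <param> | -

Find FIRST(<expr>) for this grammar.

From <expr> -> <term>: add FIRST(<term>) = { -, =, num }.
<expr> -> = contributes {=}.
Union: FIRST(<expr>) = { -, =, num }.

{ -, =, num }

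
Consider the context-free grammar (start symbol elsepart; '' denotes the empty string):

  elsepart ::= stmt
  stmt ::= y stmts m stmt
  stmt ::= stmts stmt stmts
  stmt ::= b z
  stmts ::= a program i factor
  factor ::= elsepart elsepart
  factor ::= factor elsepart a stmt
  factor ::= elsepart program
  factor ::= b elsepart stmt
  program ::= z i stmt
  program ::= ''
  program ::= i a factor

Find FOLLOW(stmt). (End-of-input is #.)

{ #, a, b, i, m, y, z }

In elsepart ::= stmt: stmt is at the end, add FOLLOW(elsepart) = { #, a, b, i, m, y, z }.
In stmt ::= y stmts m stmt: stmt is at the end, add FOLLOW(stmt) = { #, a, b, i, m, y, z }.
In stmt ::= stmts stmt stmts: add FIRST(stmts) = { a }.
In factor ::= factor elsepart a stmt: stmt is at the end, add FOLLOW(factor) = { #, a, b, i, m, y, z }.
In factor ::= b elsepart stmt: stmt is at the end, add FOLLOW(factor) = { #, a, b, i, m, y, z }.
In program ::= z i stmt: stmt is at the end, add FOLLOW(program) = { #, a, b, i, m, y, z }.
Union: FOLLOW(stmt) = { #, a, b, i, m, y, z }.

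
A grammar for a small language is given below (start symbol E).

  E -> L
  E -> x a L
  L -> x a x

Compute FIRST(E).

{ x }

From E -> L: add FIRST(L) = { x }.
E -> x a L contributes {x}.
Union: FIRST(E) = { x }.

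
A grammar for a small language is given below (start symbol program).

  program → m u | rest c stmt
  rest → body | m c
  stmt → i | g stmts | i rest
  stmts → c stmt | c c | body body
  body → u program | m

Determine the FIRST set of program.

program → m u contributes {m}.
From program → rest c stmt: add FIRST(rest) = { m, u }.
Union: FIRST(program) = { m, u }.

{ m, u }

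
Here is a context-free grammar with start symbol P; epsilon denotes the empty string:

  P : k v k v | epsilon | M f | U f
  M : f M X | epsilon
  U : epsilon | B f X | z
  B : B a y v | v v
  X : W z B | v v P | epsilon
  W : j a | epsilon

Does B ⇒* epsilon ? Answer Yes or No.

No

Nullable nonterminals: M, P, U, W, X.
No production of B has an RHS whose symbols are all nullable, so B is not nullable.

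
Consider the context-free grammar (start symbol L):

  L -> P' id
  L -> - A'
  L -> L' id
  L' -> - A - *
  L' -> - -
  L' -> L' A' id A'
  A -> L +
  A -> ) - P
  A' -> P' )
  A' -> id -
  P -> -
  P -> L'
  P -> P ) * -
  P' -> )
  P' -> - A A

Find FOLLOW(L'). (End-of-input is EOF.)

{ ), -, id }

In L -> L' id: add FIRST(id) = { id }.
In L' -> L' A' id A': add FIRST(A' id A') = { ), -, id }.
In P -> L': L' is at the end, add FOLLOW(P) = { ), -, id }.
Union: FOLLOW(L') = { ), -, id }.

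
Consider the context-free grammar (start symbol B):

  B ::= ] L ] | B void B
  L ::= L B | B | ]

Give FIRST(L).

From L ::= L B: add FIRST(L) = { ] }.
From L ::= B: add FIRST(B) = { ] }.
L ::= ] contributes {]}.
Union: FIRST(L) = { ] }.

{ ] }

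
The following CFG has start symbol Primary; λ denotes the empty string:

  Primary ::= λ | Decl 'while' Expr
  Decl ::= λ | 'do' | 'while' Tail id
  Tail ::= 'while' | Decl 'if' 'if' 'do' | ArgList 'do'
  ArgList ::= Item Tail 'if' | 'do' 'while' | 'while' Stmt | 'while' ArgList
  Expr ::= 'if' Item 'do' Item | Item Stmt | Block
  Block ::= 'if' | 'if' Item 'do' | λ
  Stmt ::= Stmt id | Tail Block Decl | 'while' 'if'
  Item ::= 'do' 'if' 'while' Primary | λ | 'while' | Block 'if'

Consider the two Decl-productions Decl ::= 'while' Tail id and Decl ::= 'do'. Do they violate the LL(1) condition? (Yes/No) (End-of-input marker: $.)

No

FIRST('while' Tail id) = { 'while' } and FIRST('do') = { 'do' }.
The FIRST sets are disjoint and neither alternative is nullable — no conflict.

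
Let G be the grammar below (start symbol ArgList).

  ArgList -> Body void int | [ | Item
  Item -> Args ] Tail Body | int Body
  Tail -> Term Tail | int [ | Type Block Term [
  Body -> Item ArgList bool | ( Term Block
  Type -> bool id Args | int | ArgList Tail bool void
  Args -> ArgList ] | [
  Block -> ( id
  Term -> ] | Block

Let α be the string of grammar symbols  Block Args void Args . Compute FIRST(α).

Add FIRST(Block) = { ( }; Block is not nullable, stop.

{ ( }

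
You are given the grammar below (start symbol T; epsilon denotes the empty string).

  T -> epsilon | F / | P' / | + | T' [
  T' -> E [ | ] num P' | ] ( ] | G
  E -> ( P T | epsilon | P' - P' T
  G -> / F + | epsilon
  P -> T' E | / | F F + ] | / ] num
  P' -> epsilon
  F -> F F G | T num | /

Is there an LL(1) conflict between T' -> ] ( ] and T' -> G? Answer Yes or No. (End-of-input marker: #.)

Yes

FIRST(] ( ]) = { ] } and FIRST(G) = { /, epsilon }.
The second alternative is nullable and FOLLOW(T') = { (, +, -, /, [, ], num } shares ] with FIRST of the first — conflict.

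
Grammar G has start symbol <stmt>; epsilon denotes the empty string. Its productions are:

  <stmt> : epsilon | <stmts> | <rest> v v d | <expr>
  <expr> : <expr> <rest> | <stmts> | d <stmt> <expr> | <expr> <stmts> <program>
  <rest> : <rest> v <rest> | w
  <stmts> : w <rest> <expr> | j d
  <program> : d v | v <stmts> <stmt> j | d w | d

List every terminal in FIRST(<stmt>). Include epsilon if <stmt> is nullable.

{ d, j, w, epsilon }

<stmt> : epsilon contributes epsilon.
From <stmt> : <stmts>: add FIRST(<stmts>) = { j, w }.
From <stmt> : <rest> v v d: add FIRST(<rest>) = { w }.
From <stmt> : <expr>: add FIRST(<expr>) = { d, j, w }.
Union: FIRST(<stmt>) = { d, j, w, epsilon }.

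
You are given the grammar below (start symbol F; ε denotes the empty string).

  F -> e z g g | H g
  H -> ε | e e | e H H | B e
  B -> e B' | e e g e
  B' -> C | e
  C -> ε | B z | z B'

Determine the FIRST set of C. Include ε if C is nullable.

C -> ε contributes ε.
From C -> B z: add FIRST(B) = { e }.
C -> z B' contributes {z}.
Union: FIRST(C) = { e, z, ε }.

{ e, z, ε }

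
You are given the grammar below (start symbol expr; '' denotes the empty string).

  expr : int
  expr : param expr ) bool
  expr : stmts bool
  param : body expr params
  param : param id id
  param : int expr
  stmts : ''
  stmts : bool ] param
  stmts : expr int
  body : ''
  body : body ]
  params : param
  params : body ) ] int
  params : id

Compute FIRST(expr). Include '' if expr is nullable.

expr : int contributes {int}.
From expr : param expr ) bool: add FIRST(param) = { ], bool, int }.
From expr : stmts bool: stmts nullable, take FIRST(stmts) ∪ {bool} = { ], bool, int }.
Union: FIRST(expr) = { ], bool, int }.

{ ], bool, int }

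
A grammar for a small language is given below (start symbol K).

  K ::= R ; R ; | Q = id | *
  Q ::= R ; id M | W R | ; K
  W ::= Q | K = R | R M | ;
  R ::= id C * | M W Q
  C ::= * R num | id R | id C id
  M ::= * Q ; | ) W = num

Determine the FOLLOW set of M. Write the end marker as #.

{ ), *, ;, =, id, num }

In Q ::= R ; id M: M is at the end, add FOLLOW(Q) = { ), *, ;, =, id, num }.
In W ::= R M: M is at the end, add FOLLOW(W) = { ), *, ;, =, id }.
In R ::= M W Q: add FIRST(W Q) = { ), *, ;, id }.
Union: FOLLOW(M) = { ), *, ;, =, id, num }.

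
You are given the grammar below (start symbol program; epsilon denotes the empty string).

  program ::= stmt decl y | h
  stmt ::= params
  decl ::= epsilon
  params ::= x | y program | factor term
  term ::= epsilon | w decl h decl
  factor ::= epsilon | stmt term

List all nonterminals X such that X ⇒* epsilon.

{ decl, factor, params, stmt, term }

Directly nullable (have an epsilon-production): decl, term, factor.
stmt ::= params with every symbol nullable, so stmt is nullable.
params ::= factor term with every symbol nullable, so params is nullable.
No other nonterminal has a production whose RHS symbols are all nullable.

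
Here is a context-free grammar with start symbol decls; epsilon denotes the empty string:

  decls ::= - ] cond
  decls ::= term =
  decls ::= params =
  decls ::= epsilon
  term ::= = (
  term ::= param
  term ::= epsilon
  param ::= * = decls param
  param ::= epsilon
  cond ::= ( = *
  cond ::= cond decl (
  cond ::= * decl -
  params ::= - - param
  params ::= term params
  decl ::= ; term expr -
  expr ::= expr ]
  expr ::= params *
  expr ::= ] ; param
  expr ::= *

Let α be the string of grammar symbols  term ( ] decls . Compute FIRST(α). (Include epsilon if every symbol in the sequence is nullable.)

Add FIRST(term)\{epsilon} = { *, = }; term is nullable, continue.
( is a terminal; add {(} and stop.

{ (, *, = }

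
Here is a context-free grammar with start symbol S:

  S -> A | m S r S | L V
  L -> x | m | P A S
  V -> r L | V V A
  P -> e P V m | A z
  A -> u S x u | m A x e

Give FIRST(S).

From S -> A: add FIRST(A) = { m, u }.
S -> m S r S contributes {m}.
From S -> L V: add FIRST(L) = { e, m, u, x }.
Union: FIRST(S) = { e, m, u, x }.

{ e, m, u, x }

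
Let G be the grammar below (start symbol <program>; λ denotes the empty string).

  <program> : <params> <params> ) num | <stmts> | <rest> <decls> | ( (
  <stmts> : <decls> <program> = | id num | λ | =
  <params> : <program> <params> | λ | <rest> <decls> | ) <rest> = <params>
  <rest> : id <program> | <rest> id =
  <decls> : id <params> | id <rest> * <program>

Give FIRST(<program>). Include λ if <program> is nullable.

{ (, ), =, id, λ }

From <program> : <params> <params> ) num: <params>, <params> nullable, take FIRST(<params>) ∪ FIRST(<params>) ∪ {)} = { (, ), =, id }.
From <program> : <stmts>: add FIRST(<stmts>) = { =, id, λ } (including λ since <stmts> is nullable).
From <program> : <rest> <decls>: add FIRST(<rest>) = { id }.
<program> : ( ( contributes {(}.
Union: FIRST(<program>) = { (, ), =, id, λ }.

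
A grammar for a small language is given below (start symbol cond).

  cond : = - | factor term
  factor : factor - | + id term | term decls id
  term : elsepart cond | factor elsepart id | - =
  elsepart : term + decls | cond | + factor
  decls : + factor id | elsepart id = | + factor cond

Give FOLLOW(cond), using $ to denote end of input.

{ $, +, -, =, id }

cond is the start symbol, so $ ∈ FOLLOW(cond).
In term : elsepart cond: cond is at the end, add FOLLOW(term) = { $, +, -, =, id }.
In elsepart : cond: cond is at the end, add FOLLOW(elsepart) = { +, -, =, id }.
In decls : + factor cond: cond is at the end, add FOLLOW(decls) = { +, -, =, id }.
Union: FOLLOW(cond) = { $, +, -, =, id }.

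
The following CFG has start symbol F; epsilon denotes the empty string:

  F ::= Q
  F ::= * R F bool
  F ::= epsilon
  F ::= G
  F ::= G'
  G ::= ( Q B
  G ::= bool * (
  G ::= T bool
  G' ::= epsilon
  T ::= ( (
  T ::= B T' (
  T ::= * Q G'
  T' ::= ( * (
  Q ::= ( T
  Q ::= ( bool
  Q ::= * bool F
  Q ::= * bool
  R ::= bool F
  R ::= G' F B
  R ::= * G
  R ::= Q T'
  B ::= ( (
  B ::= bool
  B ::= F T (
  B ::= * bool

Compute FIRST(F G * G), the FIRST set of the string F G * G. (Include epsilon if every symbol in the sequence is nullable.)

Add FIRST(F)\{epsilon} = { (, *, bool }; F is nullable, continue.
Add FIRST(G) = { (, *, bool }; G is not nullable, stop.

{ (, *, bool }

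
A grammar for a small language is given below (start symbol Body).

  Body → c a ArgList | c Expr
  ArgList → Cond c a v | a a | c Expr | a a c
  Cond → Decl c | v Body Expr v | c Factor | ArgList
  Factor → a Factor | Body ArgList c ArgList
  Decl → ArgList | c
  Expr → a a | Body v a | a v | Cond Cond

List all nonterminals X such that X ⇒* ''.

{ } (none)

No nonterminal has an empty production or an RHS whose symbols are all nullable.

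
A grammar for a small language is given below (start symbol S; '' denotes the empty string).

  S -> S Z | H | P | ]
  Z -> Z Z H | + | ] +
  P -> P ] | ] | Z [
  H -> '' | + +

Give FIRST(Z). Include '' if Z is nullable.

From Z -> Z Z H: add FIRST(Z) = { +, ] }.
Z -> + contributes {+}.
Z -> ] + contributes {]}.
Union: FIRST(Z) = { +, ] }.

{ +, ] }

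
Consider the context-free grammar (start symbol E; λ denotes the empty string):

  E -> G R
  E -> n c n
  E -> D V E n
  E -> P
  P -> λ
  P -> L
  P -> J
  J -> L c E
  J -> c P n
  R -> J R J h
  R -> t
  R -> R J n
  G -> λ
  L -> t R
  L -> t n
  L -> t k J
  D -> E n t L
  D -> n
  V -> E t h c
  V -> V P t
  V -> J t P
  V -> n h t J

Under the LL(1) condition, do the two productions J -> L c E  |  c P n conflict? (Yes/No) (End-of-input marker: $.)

FIRST(L c E) = { t } and FIRST(c P n) = { c }.
The FIRST sets are disjoint and neither alternative is nullable — no conflict.

No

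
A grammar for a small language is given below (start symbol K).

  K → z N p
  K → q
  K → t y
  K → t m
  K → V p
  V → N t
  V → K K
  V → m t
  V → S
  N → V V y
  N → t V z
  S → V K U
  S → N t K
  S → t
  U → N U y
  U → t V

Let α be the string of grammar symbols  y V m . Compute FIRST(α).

{ y }

y is a terminal; add {y} and stop.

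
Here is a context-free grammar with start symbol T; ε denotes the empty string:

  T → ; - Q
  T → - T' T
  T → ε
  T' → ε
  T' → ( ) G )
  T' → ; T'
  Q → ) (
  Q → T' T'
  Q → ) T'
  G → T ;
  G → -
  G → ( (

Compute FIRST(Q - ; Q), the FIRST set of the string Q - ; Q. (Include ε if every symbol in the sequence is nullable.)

{ (, ), -, ; }

Add FIRST(Q)\{ε} = { (, ), ; }; Q is nullable, continue.
- is a terminal; add {-} and stop.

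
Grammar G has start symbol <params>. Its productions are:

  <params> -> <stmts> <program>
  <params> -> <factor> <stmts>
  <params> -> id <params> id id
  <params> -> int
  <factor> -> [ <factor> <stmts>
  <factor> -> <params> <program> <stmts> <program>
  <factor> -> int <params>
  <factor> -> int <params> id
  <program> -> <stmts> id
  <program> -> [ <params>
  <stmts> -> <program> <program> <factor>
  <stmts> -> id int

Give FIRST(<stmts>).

From <stmts> -> <program> <program> <factor>: add FIRST(<program>) = { [, id }.
<stmts> -> id int contributes {id}.
Union: FIRST(<stmts>) = { [, id }.

{ [, id }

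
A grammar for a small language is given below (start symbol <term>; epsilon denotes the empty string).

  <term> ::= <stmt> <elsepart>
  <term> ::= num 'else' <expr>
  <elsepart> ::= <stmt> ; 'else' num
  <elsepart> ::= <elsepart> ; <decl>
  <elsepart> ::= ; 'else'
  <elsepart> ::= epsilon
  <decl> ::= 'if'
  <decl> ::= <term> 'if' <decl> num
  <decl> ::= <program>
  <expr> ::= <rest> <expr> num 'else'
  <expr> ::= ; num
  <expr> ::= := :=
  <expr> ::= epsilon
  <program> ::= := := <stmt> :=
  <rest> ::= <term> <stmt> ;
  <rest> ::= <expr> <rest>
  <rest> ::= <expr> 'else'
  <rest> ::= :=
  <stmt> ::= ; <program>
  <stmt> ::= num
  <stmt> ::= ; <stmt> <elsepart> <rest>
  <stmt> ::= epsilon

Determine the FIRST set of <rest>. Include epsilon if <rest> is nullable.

{ 'else', :=, ;, num }

From <rest> ::= <term> <stmt> ;: <term>, <stmt> nullable, take FIRST(<term>) ∪ FIRST(<stmt>) ∪ {;} = { ;, num }.
From <rest> ::= <expr> <rest>: <expr> nullable, take FIRST(<expr>) ∪ FIRST(<rest>) = { 'else', :=, ;, num }.
From <rest> ::= <expr> 'else': <expr> nullable, take FIRST(<expr>) ∪ {'else'} = { 'else', :=, ;, num }.
<rest> ::= := contributes {:=}.
Union: FIRST(<rest>) = { 'else', :=, ;, num }.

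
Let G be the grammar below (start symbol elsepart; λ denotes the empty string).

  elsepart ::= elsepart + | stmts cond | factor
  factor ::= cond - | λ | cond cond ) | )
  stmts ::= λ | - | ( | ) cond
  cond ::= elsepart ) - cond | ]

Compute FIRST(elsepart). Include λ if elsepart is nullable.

From elsepart ::= elsepart +: elsepart nullable, take FIRST(elsepart) ∪ {+} = { (, ), +, -, ] }.
From elsepart ::= stmts cond: stmts nullable, take FIRST(stmts) ∪ FIRST(cond) = { (, ), +, -, ] }.
From elsepart ::= factor: add FIRST(factor) = { (, ), +, -, ], λ } (including λ since factor is nullable).
Union: FIRST(elsepart) = { (, ), +, -, ], λ }.

{ (, ), +, -, ], λ }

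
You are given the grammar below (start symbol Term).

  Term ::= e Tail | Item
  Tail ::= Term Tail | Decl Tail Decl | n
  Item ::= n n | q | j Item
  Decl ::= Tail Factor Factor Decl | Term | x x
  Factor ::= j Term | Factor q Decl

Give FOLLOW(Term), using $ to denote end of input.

{ $, e, j, n, q, x }

Term is the start symbol, so $ ∈ FOLLOW(Term).
In Tail ::= Term Tail: add FIRST(Tail) = { e, j, n, q, x }.
In Decl ::= Term: Term is at the end, add FOLLOW(Decl) = { $, e, j, n, q, x }.
In Factor ::= j Term: Term is at the end, add FOLLOW(Factor) = { e, j, n, q, x }.
Union: FOLLOW(Term) = { $, e, j, n, q, x }.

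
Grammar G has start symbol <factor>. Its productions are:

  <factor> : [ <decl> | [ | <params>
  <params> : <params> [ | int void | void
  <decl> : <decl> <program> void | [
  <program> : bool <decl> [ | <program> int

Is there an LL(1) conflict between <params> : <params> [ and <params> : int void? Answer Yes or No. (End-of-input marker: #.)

FIRST(<params> [) = { int, void } and FIRST(int void) = { int }.
Both contain int, so the two alternatives are not disjoint — LL(1) conflict.

Yes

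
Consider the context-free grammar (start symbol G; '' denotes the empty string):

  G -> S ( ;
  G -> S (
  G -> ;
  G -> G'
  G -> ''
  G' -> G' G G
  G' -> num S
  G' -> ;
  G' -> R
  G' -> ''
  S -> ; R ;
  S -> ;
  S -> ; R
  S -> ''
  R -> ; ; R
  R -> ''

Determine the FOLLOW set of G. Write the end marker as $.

G is the start symbol, so $ ∈ FOLLOW(G).
In G' -> G' G G: add FIRST(G)\{''} = { (, ;, num }.
  Since G is nullable, also add FOLLOW(G') = { $, (, ;, num }.
In G' -> G' G G: G is at the end, add FOLLOW(G') = { $, (, ;, num }.
Union: FOLLOW(G) = { $, (, ;, num }.

{ $, (, ;, num }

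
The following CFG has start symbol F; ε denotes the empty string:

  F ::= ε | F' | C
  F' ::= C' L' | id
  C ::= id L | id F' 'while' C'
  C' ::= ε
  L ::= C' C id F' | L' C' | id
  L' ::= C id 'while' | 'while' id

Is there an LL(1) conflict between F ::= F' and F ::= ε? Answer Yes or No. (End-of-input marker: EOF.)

FIRST(F') = { 'while', id } and FIRST(ε) = { ε }.
The second is nullable but FOLLOW(F) = { EOF } is disjoint from FIRST of the first.

No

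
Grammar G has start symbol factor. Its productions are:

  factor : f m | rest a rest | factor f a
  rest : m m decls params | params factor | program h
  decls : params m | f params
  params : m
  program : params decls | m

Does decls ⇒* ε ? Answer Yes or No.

No nonterminal in this grammar is nullable.
No production of decls has an RHS whose symbols are all nullable, so decls is not nullable.

No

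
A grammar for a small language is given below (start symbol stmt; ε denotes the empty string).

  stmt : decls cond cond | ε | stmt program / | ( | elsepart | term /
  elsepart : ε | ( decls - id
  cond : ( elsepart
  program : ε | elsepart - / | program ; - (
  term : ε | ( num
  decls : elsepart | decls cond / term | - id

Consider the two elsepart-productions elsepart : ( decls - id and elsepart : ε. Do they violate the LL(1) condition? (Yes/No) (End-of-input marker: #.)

Yes

FIRST(( decls - id) = { ( } and FIRST(ε) = { ε }.
The second alternative is nullable and FOLLOW(elsepart) = { #, (, -, /, ; } shares ( with FIRST of the first — conflict.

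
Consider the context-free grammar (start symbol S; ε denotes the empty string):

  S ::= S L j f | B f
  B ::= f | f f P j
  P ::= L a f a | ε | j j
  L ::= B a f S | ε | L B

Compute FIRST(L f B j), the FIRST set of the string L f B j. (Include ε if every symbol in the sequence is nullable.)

{ f }

Add FIRST(L)\{ε} = { f }; L is nullable, continue.
f is a terminal; add {f} and stop.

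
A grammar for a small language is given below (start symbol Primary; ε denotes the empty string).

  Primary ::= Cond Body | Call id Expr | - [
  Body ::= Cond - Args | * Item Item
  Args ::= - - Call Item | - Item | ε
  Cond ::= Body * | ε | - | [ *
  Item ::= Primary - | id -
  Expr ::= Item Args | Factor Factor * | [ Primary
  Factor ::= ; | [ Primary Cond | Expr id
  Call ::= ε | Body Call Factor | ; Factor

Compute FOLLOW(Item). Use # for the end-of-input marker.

{ #, *, -, ;, [, id }

In Body ::= * Item Item: add FIRST(Item) = { *, -, ;, [, id }.
In Body ::= * Item Item: Item is at the end, add FOLLOW(Body) = { #, *, -, ;, [, id }.
In Args ::= - - Call Item: Item is at the end, add FOLLOW(Args) = { #, *, -, ;, [, id }.
In Args ::= - Item: Item is at the end, add FOLLOW(Args) = { #, *, -, ;, [, id }.
In Expr ::= Item Args: add FIRST(Args)\{ε} = { - }.
  Since Args is nullable, also add FOLLOW(Expr) = { #, *, -, ;, [, id }.
Union: FOLLOW(Item) = { #, *, -, ;, [, id }.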